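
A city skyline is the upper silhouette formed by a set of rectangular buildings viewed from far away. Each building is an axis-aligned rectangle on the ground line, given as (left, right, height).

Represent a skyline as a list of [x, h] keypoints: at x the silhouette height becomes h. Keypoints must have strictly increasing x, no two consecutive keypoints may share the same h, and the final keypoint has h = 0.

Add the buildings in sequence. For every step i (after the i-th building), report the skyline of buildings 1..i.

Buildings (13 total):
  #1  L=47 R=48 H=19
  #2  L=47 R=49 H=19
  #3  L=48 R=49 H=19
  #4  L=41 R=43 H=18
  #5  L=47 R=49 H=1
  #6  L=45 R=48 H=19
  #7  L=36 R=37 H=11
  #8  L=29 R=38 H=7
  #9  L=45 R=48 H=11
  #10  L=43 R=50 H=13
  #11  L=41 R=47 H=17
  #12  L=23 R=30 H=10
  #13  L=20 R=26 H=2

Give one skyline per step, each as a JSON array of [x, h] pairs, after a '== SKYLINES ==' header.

== SKYLINES ==
[[47,19],[48,0]]
[[47,19],[49,0]]
[[47,19],[49,0]]
[[41,18],[43,0],[47,19],[49,0]]
[[41,18],[43,0],[47,19],[49,0]]
[[41,18],[43,0],[45,19],[49,0]]
[[36,11],[37,0],[41,18],[43,0],[45,19],[49,0]]
[[29,7],[36,11],[37,7],[38,0],[41,18],[43,0],[45,19],[49,0]]
[[29,7],[36,11],[37,7],[38,0],[41,18],[43,0],[45,19],[49,0]]
[[29,7],[36,11],[37,7],[38,0],[41,18],[43,13],[45,19],[49,13],[50,0]]
[[29,7],[36,11],[37,7],[38,0],[41,18],[43,17],[45,19],[49,13],[50,0]]
[[23,10],[30,7],[36,11],[37,7],[38,0],[41,18],[43,17],[45,19],[49,13],[50,0]]
[[20,2],[23,10],[30,7],[36,11],[37,7],[38,0],[41,18],[43,17],[45,19],[49,13],[50,0]]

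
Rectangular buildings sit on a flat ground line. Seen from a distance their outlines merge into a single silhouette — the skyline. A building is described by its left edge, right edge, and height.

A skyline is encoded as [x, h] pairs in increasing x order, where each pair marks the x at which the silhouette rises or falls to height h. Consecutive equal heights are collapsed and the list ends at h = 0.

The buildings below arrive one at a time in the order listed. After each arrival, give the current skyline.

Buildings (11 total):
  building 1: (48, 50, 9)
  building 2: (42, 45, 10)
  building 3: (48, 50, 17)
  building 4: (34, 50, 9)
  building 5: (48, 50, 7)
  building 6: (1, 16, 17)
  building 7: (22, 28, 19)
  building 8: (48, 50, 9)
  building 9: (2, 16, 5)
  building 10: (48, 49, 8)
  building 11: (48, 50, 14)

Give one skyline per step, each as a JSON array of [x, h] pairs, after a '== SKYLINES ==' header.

== SKYLINES ==
[[48,9],[50,0]]
[[42,10],[45,0],[48,9],[50,0]]
[[42,10],[45,0],[48,17],[50,0]]
[[34,9],[42,10],[45,9],[48,17],[50,0]]
[[34,9],[42,10],[45,9],[48,17],[50,0]]
[[1,17],[16,0],[34,9],[42,10],[45,9],[48,17],[50,0]]
[[1,17],[16,0],[22,19],[28,0],[34,9],[42,10],[45,9],[48,17],[50,0]]
[[1,17],[16,0],[22,19],[28,0],[34,9],[42,10],[45,9],[48,17],[50,0]]
[[1,17],[16,0],[22,19],[28,0],[34,9],[42,10],[45,9],[48,17],[50,0]]
[[1,17],[16,0],[22,19],[28,0],[34,9],[42,10],[45,9],[48,17],[50,0]]
[[1,17],[16,0],[22,19],[28,0],[34,9],[42,10],[45,9],[48,17],[50,0]]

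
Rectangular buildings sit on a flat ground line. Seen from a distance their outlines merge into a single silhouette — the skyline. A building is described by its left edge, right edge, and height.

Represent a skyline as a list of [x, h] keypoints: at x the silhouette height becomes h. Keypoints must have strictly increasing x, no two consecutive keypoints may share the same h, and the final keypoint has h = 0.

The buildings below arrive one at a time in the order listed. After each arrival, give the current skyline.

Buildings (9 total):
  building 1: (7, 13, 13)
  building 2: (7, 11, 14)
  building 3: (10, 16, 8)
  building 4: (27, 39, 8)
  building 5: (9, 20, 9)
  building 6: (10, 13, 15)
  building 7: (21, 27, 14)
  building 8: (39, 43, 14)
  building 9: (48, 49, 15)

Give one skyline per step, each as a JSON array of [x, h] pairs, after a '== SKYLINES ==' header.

== SKYLINES ==
[[7,13],[13,0]]
[[7,14],[11,13],[13,0]]
[[7,14],[11,13],[13,8],[16,0]]
[[7,14],[11,13],[13,8],[16,0],[27,8],[39,0]]
[[7,14],[11,13],[13,9],[20,0],[27,8],[39,0]]
[[7,14],[10,15],[13,9],[20,0],[27,8],[39,0]]
[[7,14],[10,15],[13,9],[20,0],[21,14],[27,8],[39,0]]
[[7,14],[10,15],[13,9],[20,0],[21,14],[27,8],[39,14],[43,0]]
[[7,14],[10,15],[13,9],[20,0],[21,14],[27,8],[39,14],[43,0],[48,15],[49,0]]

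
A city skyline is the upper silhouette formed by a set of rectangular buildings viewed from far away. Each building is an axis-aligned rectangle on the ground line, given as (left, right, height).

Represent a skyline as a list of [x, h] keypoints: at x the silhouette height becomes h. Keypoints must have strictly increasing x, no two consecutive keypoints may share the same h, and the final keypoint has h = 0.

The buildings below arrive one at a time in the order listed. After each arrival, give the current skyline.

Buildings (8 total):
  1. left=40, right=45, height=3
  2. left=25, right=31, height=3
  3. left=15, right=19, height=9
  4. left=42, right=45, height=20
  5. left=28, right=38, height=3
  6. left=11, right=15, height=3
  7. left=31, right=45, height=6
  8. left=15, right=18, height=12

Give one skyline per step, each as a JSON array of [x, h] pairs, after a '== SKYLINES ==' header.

== SKYLINES ==
[[40,3],[45,0]]
[[25,3],[31,0],[40,3],[45,0]]
[[15,9],[19,0],[25,3],[31,0],[40,3],[45,0]]
[[15,9],[19,0],[25,3],[31,0],[40,3],[42,20],[45,0]]
[[15,9],[19,0],[25,3],[38,0],[40,3],[42,20],[45,0]]
[[11,3],[15,9],[19,0],[25,3],[38,0],[40,3],[42,20],[45,0]]
[[11,3],[15,9],[19,0],[25,3],[31,6],[42,20],[45,0]]
[[11,3],[15,12],[18,9],[19,0],[25,3],[31,6],[42,20],[45,0]]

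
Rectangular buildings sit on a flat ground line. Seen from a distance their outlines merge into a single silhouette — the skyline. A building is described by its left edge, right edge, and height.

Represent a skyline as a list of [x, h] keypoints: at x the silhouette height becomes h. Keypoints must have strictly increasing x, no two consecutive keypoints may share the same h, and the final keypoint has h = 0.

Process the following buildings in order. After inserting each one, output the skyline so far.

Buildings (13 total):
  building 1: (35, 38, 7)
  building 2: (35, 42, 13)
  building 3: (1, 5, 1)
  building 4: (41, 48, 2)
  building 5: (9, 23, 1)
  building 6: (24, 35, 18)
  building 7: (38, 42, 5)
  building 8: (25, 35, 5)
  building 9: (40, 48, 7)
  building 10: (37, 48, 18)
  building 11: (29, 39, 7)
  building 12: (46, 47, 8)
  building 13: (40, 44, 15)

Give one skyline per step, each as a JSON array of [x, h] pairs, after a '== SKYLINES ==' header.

== SKYLINES ==
[[35,7],[38,0]]
[[35,13],[42,0]]
[[1,1],[5,0],[35,13],[42,0]]
[[1,1],[5,0],[35,13],[42,2],[48,0]]
[[1,1],[5,0],[9,1],[23,0],[35,13],[42,2],[48,0]]
[[1,1],[5,0],[9,1],[23,0],[24,18],[35,13],[42,2],[48,0]]
[[1,1],[5,0],[9,1],[23,0],[24,18],[35,13],[42,2],[48,0]]
[[1,1],[5,0],[9,1],[23,0],[24,18],[35,13],[42,2],[48,0]]
[[1,1],[5,0],[9,1],[23,0],[24,18],[35,13],[42,7],[48,0]]
[[1,1],[5,0],[9,1],[23,0],[24,18],[35,13],[37,18],[48,0]]
[[1,1],[5,0],[9,1],[23,0],[24,18],[35,13],[37,18],[48,0]]
[[1,1],[5,0],[9,1],[23,0],[24,18],[35,13],[37,18],[48,0]]
[[1,1],[5,0],[9,1],[23,0],[24,18],[35,13],[37,18],[48,0]]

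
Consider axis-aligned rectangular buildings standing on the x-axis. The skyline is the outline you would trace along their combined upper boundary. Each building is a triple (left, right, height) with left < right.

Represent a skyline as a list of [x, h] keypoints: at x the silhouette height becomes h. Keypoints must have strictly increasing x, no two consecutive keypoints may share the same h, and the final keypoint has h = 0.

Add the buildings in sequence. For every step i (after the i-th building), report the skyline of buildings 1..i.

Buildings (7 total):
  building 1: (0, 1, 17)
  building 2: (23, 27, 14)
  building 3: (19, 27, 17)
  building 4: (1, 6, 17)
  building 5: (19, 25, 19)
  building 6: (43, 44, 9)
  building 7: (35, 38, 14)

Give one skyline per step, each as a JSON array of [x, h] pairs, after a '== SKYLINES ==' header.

== SKYLINES ==
[[0,17],[1,0]]
[[0,17],[1,0],[23,14],[27,0]]
[[0,17],[1,0],[19,17],[27,0]]
[[0,17],[6,0],[19,17],[27,0]]
[[0,17],[6,0],[19,19],[25,17],[27,0]]
[[0,17],[6,0],[19,19],[25,17],[27,0],[43,9],[44,0]]
[[0,17],[6,0],[19,19],[25,17],[27,0],[35,14],[38,0],[43,9],[44,0]]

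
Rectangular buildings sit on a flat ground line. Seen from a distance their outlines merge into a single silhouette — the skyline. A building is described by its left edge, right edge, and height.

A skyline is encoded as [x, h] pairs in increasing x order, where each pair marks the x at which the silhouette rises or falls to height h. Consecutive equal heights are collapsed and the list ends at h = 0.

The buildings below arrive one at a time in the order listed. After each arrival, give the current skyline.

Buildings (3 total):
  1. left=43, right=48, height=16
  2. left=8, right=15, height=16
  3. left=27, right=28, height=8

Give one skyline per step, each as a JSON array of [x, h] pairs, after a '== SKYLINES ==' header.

== SKYLINES ==
[[43,16],[48,0]]
[[8,16],[15,0],[43,16],[48,0]]
[[8,16],[15,0],[27,8],[28,0],[43,16],[48,0]]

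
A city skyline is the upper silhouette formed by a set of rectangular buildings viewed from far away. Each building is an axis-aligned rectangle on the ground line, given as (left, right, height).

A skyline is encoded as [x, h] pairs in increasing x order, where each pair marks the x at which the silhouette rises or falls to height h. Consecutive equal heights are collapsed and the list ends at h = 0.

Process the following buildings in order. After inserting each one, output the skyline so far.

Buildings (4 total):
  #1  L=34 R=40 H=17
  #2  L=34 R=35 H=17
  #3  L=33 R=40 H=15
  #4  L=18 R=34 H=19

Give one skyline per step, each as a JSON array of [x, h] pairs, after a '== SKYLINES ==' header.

== SKYLINES ==
[[34,17],[40,0]]
[[34,17],[40,0]]
[[33,15],[34,17],[40,0]]
[[18,19],[34,17],[40,0]]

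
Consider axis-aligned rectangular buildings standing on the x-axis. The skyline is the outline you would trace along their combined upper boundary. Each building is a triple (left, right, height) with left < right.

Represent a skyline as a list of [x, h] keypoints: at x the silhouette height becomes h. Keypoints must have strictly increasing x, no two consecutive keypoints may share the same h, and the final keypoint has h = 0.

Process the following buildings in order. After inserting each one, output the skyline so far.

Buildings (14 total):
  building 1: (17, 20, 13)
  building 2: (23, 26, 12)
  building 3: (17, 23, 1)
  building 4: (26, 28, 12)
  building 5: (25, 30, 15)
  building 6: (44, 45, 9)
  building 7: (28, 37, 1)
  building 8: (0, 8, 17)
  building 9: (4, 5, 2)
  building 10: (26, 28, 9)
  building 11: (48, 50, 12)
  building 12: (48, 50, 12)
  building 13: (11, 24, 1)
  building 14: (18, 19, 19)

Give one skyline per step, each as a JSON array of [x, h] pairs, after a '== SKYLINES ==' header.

== SKYLINES ==
[[17,13],[20,0]]
[[17,13],[20,0],[23,12],[26,0]]
[[17,13],[20,1],[23,12],[26,0]]
[[17,13],[20,1],[23,12],[28,0]]
[[17,13],[20,1],[23,12],[25,15],[30,0]]
[[17,13],[20,1],[23,12],[25,15],[30,0],[44,9],[45,0]]
[[17,13],[20,1],[23,12],[25,15],[30,1],[37,0],[44,9],[45,0]]
[[0,17],[8,0],[17,13],[20,1],[23,12],[25,15],[30,1],[37,0],[44,9],[45,0]]
[[0,17],[8,0],[17,13],[20,1],[23,12],[25,15],[30,1],[37,0],[44,9],[45,0]]
[[0,17],[8,0],[17,13],[20,1],[23,12],[25,15],[30,1],[37,0],[44,9],[45,0]]
[[0,17],[8,0],[17,13],[20,1],[23,12],[25,15],[30,1],[37,0],[44,9],[45,0],[48,12],[50,0]]
[[0,17],[8,0],[17,13],[20,1],[23,12],[25,15],[30,1],[37,0],[44,9],[45,0],[48,12],[50,0]]
[[0,17],[8,0],[11,1],[17,13],[20,1],[23,12],[25,15],[30,1],[37,0],[44,9],[45,0],[48,12],[50,0]]
[[0,17],[8,0],[11,1],[17,13],[18,19],[19,13],[20,1],[23,12],[25,15],[30,1],[37,0],[44,9],[45,0],[48,12],[50,0]]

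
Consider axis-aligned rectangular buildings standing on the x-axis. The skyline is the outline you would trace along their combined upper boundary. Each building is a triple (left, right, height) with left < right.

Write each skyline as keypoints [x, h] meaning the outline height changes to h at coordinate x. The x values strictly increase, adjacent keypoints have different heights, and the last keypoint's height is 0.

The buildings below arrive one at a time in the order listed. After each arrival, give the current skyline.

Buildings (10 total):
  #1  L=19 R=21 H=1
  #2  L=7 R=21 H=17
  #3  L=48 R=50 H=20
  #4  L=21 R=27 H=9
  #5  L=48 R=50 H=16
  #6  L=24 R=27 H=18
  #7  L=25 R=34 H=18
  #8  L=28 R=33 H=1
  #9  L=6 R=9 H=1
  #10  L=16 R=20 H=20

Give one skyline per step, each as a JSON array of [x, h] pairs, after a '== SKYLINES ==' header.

== SKYLINES ==
[[19,1],[21,0]]
[[7,17],[21,0]]
[[7,17],[21,0],[48,20],[50,0]]
[[7,17],[21,9],[27,0],[48,20],[50,0]]
[[7,17],[21,9],[27,0],[48,20],[50,0]]
[[7,17],[21,9],[24,18],[27,0],[48,20],[50,0]]
[[7,17],[21,9],[24,18],[34,0],[48,20],[50,0]]
[[7,17],[21,9],[24,18],[34,0],[48,20],[50,0]]
[[6,1],[7,17],[21,9],[24,18],[34,0],[48,20],[50,0]]
[[6,1],[7,17],[16,20],[20,17],[21,9],[24,18],[34,0],[48,20],[50,0]]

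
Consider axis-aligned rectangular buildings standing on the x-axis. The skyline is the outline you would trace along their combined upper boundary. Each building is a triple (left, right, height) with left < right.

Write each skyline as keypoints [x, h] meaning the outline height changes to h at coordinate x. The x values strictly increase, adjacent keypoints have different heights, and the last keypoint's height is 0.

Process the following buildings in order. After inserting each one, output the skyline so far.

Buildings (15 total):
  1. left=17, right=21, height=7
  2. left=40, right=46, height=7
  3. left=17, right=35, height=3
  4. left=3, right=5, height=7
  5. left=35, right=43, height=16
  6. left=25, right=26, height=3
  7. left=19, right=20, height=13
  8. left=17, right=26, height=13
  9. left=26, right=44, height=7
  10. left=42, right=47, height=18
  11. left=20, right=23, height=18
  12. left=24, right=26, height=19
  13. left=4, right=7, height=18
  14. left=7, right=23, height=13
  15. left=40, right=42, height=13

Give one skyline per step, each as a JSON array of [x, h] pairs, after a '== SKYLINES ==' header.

== SKYLINES ==
[[17,7],[21,0]]
[[17,7],[21,0],[40,7],[46,0]]
[[17,7],[21,3],[35,0],[40,7],[46,0]]
[[3,7],[5,0],[17,7],[21,3],[35,0],[40,7],[46,0]]
[[3,7],[5,0],[17,7],[21,3],[35,16],[43,7],[46,0]]
[[3,7],[5,0],[17,7],[21,3],[35,16],[43,7],[46,0]]
[[3,7],[5,0],[17,7],[19,13],[20,7],[21,3],[35,16],[43,7],[46,0]]
[[3,7],[5,0],[17,13],[26,3],[35,16],[43,7],[46,0]]
[[3,7],[5,0],[17,13],[26,7],[35,16],[43,7],[46,0]]
[[3,7],[5,0],[17,13],[26,7],[35,16],[42,18],[47,0]]
[[3,7],[5,0],[17,13],[20,18],[23,13],[26,7],[35,16],[42,18],[47,0]]
[[3,7],[5,0],[17,13],[20,18],[23,13],[24,19],[26,7],[35,16],[42,18],[47,0]]
[[3,7],[4,18],[7,0],[17,13],[20,18],[23,13],[24,19],[26,7],[35,16],[42,18],[47,0]]
[[3,7],[4,18],[7,13],[20,18],[23,13],[24,19],[26,7],[35,16],[42,18],[47,0]]
[[3,7],[4,18],[7,13],[20,18],[23,13],[24,19],[26,7],[35,16],[42,18],[47,0]]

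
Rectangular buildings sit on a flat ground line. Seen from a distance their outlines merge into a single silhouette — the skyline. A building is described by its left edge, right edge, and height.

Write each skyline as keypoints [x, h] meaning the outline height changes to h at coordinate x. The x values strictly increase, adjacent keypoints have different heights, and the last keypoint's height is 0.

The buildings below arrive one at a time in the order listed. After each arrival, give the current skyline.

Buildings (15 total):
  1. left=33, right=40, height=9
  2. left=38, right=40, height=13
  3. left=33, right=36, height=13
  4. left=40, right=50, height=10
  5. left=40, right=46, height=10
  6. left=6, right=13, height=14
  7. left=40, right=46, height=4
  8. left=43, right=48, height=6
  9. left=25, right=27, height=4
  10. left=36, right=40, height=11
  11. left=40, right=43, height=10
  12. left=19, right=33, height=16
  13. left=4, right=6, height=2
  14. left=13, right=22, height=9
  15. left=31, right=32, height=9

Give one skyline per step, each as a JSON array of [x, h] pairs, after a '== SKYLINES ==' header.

== SKYLINES ==
[[33,9],[40,0]]
[[33,9],[38,13],[40,0]]
[[33,13],[36,9],[38,13],[40,0]]
[[33,13],[36,9],[38,13],[40,10],[50,0]]
[[33,13],[36,9],[38,13],[40,10],[50,0]]
[[6,14],[13,0],[33,13],[36,9],[38,13],[40,10],[50,0]]
[[6,14],[13,0],[33,13],[36,9],[38,13],[40,10],[50,0]]
[[6,14],[13,0],[33,13],[36,9],[38,13],[40,10],[50,0]]
[[6,14],[13,0],[25,4],[27,0],[33,13],[36,9],[38,13],[40,10],[50,0]]
[[6,14],[13,0],[25,4],[27,0],[33,13],[36,11],[38,13],[40,10],[50,0]]
[[6,14],[13,0],[25,4],[27,0],[33,13],[36,11],[38,13],[40,10],[50,0]]
[[6,14],[13,0],[19,16],[33,13],[36,11],[38,13],[40,10],[50,0]]
[[4,2],[6,14],[13,0],[19,16],[33,13],[36,11],[38,13],[40,10],[50,0]]
[[4,2],[6,14],[13,9],[19,16],[33,13],[36,11],[38,13],[40,10],[50,0]]
[[4,2],[6,14],[13,9],[19,16],[33,13],[36,11],[38,13],[40,10],[50,0]]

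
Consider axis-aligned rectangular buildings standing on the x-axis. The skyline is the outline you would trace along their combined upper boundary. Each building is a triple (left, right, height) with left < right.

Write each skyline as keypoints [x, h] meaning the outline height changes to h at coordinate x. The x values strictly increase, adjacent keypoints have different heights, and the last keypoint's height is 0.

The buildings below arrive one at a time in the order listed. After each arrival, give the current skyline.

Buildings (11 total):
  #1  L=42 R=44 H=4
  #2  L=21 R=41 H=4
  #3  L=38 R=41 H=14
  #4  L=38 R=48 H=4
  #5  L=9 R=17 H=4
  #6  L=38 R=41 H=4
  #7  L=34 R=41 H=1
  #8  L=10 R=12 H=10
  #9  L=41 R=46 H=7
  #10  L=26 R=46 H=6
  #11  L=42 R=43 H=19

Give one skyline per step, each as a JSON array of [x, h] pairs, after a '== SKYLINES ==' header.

== SKYLINES ==
[[42,4],[44,0]]
[[21,4],[41,0],[42,4],[44,0]]
[[21,4],[38,14],[41,0],[42,4],[44,0]]
[[21,4],[38,14],[41,4],[48,0]]
[[9,4],[17,0],[21,4],[38,14],[41,4],[48,0]]
[[9,4],[17,0],[21,4],[38,14],[41,4],[48,0]]
[[9,4],[17,0],[21,4],[38,14],[41,4],[48,0]]
[[9,4],[10,10],[12,4],[17,0],[21,4],[38,14],[41,4],[48,0]]
[[9,4],[10,10],[12,4],[17,0],[21,4],[38,14],[41,7],[46,4],[48,0]]
[[9,4],[10,10],[12,4],[17,0],[21,4],[26,6],[38,14],[41,7],[46,4],[48,0]]
[[9,4],[10,10],[12,4],[17,0],[21,4],[26,6],[38,14],[41,7],[42,19],[43,7],[46,4],[48,0]]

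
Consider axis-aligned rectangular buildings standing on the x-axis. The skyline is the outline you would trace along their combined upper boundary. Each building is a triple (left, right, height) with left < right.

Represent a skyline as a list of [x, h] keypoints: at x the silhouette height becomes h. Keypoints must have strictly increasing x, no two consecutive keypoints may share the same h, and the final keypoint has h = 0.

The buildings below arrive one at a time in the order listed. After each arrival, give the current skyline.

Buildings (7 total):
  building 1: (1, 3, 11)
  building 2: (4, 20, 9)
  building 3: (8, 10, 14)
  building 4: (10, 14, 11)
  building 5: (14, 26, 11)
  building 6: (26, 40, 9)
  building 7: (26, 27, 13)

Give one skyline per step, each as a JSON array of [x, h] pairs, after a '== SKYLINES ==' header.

== SKYLINES ==
[[1,11],[3,0]]
[[1,11],[3,0],[4,9],[20,0]]
[[1,11],[3,0],[4,9],[8,14],[10,9],[20,0]]
[[1,11],[3,0],[4,9],[8,14],[10,11],[14,9],[20,0]]
[[1,11],[3,0],[4,9],[8,14],[10,11],[26,0]]
[[1,11],[3,0],[4,9],[8,14],[10,11],[26,9],[40,0]]
[[1,11],[3,0],[4,9],[8,14],[10,11],[26,13],[27,9],[40,0]]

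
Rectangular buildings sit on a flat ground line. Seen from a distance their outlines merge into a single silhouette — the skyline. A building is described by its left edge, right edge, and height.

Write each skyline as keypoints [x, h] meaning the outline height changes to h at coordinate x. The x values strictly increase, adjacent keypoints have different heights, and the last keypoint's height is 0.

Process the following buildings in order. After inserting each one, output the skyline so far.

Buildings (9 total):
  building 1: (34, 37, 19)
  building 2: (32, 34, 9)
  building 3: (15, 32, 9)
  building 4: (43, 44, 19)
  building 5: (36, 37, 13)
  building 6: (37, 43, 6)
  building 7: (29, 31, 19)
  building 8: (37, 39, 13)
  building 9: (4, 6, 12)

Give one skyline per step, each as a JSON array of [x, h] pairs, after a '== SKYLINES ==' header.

== SKYLINES ==
[[34,19],[37,0]]
[[32,9],[34,19],[37,0]]
[[15,9],[34,19],[37,0]]
[[15,9],[34,19],[37,0],[43,19],[44,0]]
[[15,9],[34,19],[37,0],[43,19],[44,0]]
[[15,9],[34,19],[37,6],[43,19],[44,0]]
[[15,9],[29,19],[31,9],[34,19],[37,6],[43,19],[44,0]]
[[15,9],[29,19],[31,9],[34,19],[37,13],[39,6],[43,19],[44,0]]
[[4,12],[6,0],[15,9],[29,19],[31,9],[34,19],[37,13],[39,6],[43,19],[44,0]]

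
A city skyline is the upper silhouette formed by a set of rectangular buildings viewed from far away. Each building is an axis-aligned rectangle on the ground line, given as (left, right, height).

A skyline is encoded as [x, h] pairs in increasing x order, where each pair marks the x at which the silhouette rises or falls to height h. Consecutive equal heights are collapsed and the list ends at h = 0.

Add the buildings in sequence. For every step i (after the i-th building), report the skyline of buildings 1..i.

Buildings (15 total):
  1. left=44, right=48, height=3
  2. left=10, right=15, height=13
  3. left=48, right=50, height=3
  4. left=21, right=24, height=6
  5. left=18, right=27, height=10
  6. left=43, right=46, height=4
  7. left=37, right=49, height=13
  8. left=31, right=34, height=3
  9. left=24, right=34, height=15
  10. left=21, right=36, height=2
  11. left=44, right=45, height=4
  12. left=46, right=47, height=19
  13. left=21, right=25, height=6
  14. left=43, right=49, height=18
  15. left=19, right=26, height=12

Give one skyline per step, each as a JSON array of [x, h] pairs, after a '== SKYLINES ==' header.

== SKYLINES ==
[[44,3],[48,0]]
[[10,13],[15,0],[44,3],[48,0]]
[[10,13],[15,0],[44,3],[50,0]]
[[10,13],[15,0],[21,6],[24,0],[44,3],[50,0]]
[[10,13],[15,0],[18,10],[27,0],[44,3],[50,0]]
[[10,13],[15,0],[18,10],[27,0],[43,4],[46,3],[50,0]]
[[10,13],[15,0],[18,10],[27,0],[37,13],[49,3],[50,0]]
[[10,13],[15,0],[18,10],[27,0],[31,3],[34,0],[37,13],[49,3],[50,0]]
[[10,13],[15,0],[18,10],[24,15],[34,0],[37,13],[49,3],[50,0]]
[[10,13],[15,0],[18,10],[24,15],[34,2],[36,0],[37,13],[49,3],[50,0]]
[[10,13],[15,0],[18,10],[24,15],[34,2],[36,0],[37,13],[49,3],[50,0]]
[[10,13],[15,0],[18,10],[24,15],[34,2],[36,0],[37,13],[46,19],[47,13],[49,3],[50,0]]
[[10,13],[15,0],[18,10],[24,15],[34,2],[36,0],[37,13],[46,19],[47,13],[49,3],[50,0]]
[[10,13],[15,0],[18,10],[24,15],[34,2],[36,0],[37,13],[43,18],[46,19],[47,18],[49,3],[50,0]]
[[10,13],[15,0],[18,10],[19,12],[24,15],[34,2],[36,0],[37,13],[43,18],[46,19],[47,18],[49,3],[50,0]]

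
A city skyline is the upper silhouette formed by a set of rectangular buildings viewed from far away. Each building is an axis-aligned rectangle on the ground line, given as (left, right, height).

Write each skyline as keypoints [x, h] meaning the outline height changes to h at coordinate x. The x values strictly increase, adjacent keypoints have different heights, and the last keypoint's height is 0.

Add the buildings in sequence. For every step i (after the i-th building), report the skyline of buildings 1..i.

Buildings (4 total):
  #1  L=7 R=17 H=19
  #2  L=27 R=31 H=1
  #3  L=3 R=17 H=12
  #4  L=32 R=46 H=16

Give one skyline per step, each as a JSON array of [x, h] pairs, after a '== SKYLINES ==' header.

== SKYLINES ==
[[7,19],[17,0]]
[[7,19],[17,0],[27,1],[31,0]]
[[3,12],[7,19],[17,0],[27,1],[31,0]]
[[3,12],[7,19],[17,0],[27,1],[31,0],[32,16],[46,0]]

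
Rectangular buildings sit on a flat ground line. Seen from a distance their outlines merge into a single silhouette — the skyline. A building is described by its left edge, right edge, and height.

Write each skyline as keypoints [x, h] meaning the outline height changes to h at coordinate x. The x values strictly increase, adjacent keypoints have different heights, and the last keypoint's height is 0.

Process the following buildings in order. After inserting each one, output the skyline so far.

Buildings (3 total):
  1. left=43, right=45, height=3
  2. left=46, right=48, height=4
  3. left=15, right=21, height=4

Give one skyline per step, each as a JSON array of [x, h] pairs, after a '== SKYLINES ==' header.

== SKYLINES ==
[[43,3],[45,0]]
[[43,3],[45,0],[46,4],[48,0]]
[[15,4],[21,0],[43,3],[45,0],[46,4],[48,0]]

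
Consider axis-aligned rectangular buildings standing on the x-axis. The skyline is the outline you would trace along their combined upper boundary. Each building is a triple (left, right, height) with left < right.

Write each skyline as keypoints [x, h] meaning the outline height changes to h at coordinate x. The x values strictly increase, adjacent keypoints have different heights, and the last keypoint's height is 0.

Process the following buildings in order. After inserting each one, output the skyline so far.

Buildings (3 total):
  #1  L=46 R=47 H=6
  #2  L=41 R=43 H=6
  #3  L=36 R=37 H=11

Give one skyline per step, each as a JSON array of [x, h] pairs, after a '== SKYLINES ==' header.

== SKYLINES ==
[[46,6],[47,0]]
[[41,6],[43,0],[46,6],[47,0]]
[[36,11],[37,0],[41,6],[43,0],[46,6],[47,0]]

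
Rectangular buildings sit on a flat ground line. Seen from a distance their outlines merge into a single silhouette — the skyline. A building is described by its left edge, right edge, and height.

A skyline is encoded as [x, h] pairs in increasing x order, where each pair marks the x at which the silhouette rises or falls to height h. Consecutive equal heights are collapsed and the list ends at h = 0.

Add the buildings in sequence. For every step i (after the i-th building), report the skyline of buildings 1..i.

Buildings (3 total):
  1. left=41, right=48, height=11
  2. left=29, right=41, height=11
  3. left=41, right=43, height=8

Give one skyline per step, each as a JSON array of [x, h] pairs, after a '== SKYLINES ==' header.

== SKYLINES ==
[[41,11],[48,0]]
[[29,11],[48,0]]
[[29,11],[48,0]]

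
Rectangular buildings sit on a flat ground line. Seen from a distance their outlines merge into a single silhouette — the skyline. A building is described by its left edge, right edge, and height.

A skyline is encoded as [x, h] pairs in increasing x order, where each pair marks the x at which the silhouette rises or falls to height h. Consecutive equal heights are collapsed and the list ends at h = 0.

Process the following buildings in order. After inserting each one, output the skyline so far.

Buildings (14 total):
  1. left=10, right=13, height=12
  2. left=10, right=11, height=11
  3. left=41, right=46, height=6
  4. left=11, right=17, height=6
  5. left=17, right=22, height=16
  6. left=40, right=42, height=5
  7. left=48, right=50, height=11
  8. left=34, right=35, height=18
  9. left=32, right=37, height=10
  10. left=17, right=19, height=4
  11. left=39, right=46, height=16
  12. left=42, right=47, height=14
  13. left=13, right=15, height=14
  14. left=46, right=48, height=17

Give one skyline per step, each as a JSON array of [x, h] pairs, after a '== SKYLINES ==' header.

== SKYLINES ==
[[10,12],[13,0]]
[[10,12],[13,0]]
[[10,12],[13,0],[41,6],[46,0]]
[[10,12],[13,6],[17,0],[41,6],[46,0]]
[[10,12],[13,6],[17,16],[22,0],[41,6],[46,0]]
[[10,12],[13,6],[17,16],[22,0],[40,5],[41,6],[46,0]]
[[10,12],[13,6],[17,16],[22,0],[40,5],[41,6],[46,0],[48,11],[50,0]]
[[10,12],[13,6],[17,16],[22,0],[34,18],[35,0],[40,5],[41,6],[46,0],[48,11],[50,0]]
[[10,12],[13,6],[17,16],[22,0],[32,10],[34,18],[35,10],[37,0],[40,5],[41,6],[46,0],[48,11],[50,0]]
[[10,12],[13,6],[17,16],[22,0],[32,10],[34,18],[35,10],[37,0],[40,5],[41,6],[46,0],[48,11],[50,0]]
[[10,12],[13,6],[17,16],[22,0],[32,10],[34,18],[35,10],[37,0],[39,16],[46,0],[48,11],[50,0]]
[[10,12],[13,6],[17,16],[22,0],[32,10],[34,18],[35,10],[37,0],[39,16],[46,14],[47,0],[48,11],[50,0]]
[[10,12],[13,14],[15,6],[17,16],[22,0],[32,10],[34,18],[35,10],[37,0],[39,16],[46,14],[47,0],[48,11],[50,0]]
[[10,12],[13,14],[15,6],[17,16],[22,0],[32,10],[34,18],[35,10],[37,0],[39,16],[46,17],[48,11],[50,0]]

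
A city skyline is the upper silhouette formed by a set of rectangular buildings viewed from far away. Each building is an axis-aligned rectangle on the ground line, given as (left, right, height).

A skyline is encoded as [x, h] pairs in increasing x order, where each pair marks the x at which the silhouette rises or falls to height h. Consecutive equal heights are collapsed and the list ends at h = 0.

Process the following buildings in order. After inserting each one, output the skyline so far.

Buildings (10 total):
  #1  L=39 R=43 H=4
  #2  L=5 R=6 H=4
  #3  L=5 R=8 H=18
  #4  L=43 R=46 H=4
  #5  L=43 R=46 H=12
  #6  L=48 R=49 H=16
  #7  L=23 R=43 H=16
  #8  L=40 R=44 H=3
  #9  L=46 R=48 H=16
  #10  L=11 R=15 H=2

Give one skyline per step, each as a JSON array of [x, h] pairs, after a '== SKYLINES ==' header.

== SKYLINES ==
[[39,4],[43,0]]
[[5,4],[6,0],[39,4],[43,0]]
[[5,18],[8,0],[39,4],[43,0]]
[[5,18],[8,0],[39,4],[46,0]]
[[5,18],[8,0],[39,4],[43,12],[46,0]]
[[5,18],[8,0],[39,4],[43,12],[46,0],[48,16],[49,0]]
[[5,18],[8,0],[23,16],[43,12],[46,0],[48,16],[49,0]]
[[5,18],[8,0],[23,16],[43,12],[46,0],[48,16],[49,0]]
[[5,18],[8,0],[23,16],[43,12],[46,16],[49,0]]
[[5,18],[8,0],[11,2],[15,0],[23,16],[43,12],[46,16],[49,0]]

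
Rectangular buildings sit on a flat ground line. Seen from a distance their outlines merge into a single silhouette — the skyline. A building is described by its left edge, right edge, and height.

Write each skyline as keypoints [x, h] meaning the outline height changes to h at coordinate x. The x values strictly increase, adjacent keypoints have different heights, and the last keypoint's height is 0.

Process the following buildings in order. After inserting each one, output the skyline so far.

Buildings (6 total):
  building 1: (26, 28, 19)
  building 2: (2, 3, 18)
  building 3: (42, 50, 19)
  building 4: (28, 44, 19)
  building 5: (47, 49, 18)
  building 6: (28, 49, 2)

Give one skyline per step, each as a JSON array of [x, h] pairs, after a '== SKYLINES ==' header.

== SKYLINES ==
[[26,19],[28,0]]
[[2,18],[3,0],[26,19],[28,0]]
[[2,18],[3,0],[26,19],[28,0],[42,19],[50,0]]
[[2,18],[3,0],[26,19],[50,0]]
[[2,18],[3,0],[26,19],[50,0]]
[[2,18],[3,0],[26,19],[50,0]]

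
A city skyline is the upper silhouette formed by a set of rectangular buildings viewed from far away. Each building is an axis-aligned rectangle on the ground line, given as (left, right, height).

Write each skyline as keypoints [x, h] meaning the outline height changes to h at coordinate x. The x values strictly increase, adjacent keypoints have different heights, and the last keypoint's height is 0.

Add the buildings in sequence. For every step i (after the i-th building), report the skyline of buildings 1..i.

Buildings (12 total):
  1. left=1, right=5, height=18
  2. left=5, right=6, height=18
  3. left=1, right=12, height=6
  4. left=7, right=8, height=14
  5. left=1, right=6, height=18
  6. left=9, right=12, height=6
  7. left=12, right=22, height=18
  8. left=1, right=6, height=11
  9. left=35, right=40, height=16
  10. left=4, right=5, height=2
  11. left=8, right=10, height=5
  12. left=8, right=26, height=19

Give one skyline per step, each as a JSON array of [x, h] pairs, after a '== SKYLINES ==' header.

== SKYLINES ==
[[1,18],[5,0]]
[[1,18],[6,0]]
[[1,18],[6,6],[12,0]]
[[1,18],[6,6],[7,14],[8,6],[12,0]]
[[1,18],[6,6],[7,14],[8,6],[12,0]]
[[1,18],[6,6],[7,14],[8,6],[12,0]]
[[1,18],[6,6],[7,14],[8,6],[12,18],[22,0]]
[[1,18],[6,6],[7,14],[8,6],[12,18],[22,0]]
[[1,18],[6,6],[7,14],[8,6],[12,18],[22,0],[35,16],[40,0]]
[[1,18],[6,6],[7,14],[8,6],[12,18],[22,0],[35,16],[40,0]]
[[1,18],[6,6],[7,14],[8,6],[12,18],[22,0],[35,16],[40,0]]
[[1,18],[6,6],[7,14],[8,19],[26,0],[35,16],[40,0]]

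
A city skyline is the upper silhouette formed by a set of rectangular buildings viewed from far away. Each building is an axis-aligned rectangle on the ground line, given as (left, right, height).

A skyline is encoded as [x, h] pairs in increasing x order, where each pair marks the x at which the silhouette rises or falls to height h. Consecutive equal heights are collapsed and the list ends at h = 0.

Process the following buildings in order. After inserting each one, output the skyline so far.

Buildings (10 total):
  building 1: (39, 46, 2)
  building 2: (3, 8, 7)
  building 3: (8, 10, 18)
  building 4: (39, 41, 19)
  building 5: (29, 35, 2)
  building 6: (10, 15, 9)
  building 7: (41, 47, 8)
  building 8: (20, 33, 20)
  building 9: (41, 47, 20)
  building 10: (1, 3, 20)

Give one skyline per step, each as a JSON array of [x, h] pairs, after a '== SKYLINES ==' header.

== SKYLINES ==
[[39,2],[46,0]]
[[3,7],[8,0],[39,2],[46,0]]
[[3,7],[8,18],[10,0],[39,2],[46,0]]
[[3,7],[8,18],[10,0],[39,19],[41,2],[46,0]]
[[3,7],[8,18],[10,0],[29,2],[35,0],[39,19],[41,2],[46,0]]
[[3,7],[8,18],[10,9],[15,0],[29,2],[35,0],[39,19],[41,2],[46,0]]
[[3,7],[8,18],[10,9],[15,0],[29,2],[35,0],[39,19],[41,8],[47,0]]
[[3,7],[8,18],[10,9],[15,0],[20,20],[33,2],[35,0],[39,19],[41,8],[47,0]]
[[3,7],[8,18],[10,9],[15,0],[20,20],[33,2],[35,0],[39,19],[41,20],[47,0]]
[[1,20],[3,7],[8,18],[10,9],[15,0],[20,20],[33,2],[35,0],[39,19],[41,20],[47,0]]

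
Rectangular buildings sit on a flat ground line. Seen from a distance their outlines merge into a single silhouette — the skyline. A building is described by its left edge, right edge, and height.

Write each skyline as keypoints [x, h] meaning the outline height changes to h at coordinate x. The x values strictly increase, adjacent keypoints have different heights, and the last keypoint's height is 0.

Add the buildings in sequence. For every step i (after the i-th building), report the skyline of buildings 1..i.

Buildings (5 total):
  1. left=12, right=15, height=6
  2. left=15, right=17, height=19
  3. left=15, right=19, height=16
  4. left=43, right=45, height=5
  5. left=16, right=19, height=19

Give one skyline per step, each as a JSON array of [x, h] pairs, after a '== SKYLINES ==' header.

== SKYLINES ==
[[12,6],[15,0]]
[[12,6],[15,19],[17,0]]
[[12,6],[15,19],[17,16],[19,0]]
[[12,6],[15,19],[17,16],[19,0],[43,5],[45,0]]
[[12,6],[15,19],[19,0],[43,5],[45,0]]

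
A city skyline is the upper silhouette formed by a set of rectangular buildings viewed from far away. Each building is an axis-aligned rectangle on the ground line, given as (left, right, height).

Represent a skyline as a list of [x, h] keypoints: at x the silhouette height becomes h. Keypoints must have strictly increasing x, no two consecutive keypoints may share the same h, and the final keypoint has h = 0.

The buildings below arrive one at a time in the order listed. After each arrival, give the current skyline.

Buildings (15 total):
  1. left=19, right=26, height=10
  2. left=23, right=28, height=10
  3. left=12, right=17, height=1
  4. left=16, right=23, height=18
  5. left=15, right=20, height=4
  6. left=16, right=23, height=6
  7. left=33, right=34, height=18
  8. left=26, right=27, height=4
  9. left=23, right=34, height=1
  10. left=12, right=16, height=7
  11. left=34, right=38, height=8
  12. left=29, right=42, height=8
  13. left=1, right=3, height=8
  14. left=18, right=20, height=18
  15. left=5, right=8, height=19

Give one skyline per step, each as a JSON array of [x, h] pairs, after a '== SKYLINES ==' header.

== SKYLINES ==
[[19,10],[26,0]]
[[19,10],[28,0]]
[[12,1],[17,0],[19,10],[28,0]]
[[12,1],[16,18],[23,10],[28,0]]
[[12,1],[15,4],[16,18],[23,10],[28,0]]
[[12,1],[15,4],[16,18],[23,10],[28,0]]
[[12,1],[15,4],[16,18],[23,10],[28,0],[33,18],[34,0]]
[[12,1],[15,4],[16,18],[23,10],[28,0],[33,18],[34,0]]
[[12,1],[15,4],[16,18],[23,10],[28,1],[33,18],[34,0]]
[[12,7],[16,18],[23,10],[28,1],[33,18],[34,0]]
[[12,7],[16,18],[23,10],[28,1],[33,18],[34,8],[38,0]]
[[12,7],[16,18],[23,10],[28,1],[29,8],[33,18],[34,8],[42,0]]
[[1,8],[3,0],[12,7],[16,18],[23,10],[28,1],[29,8],[33,18],[34,8],[42,0]]
[[1,8],[3,0],[12,7],[16,18],[23,10],[28,1],[29,8],[33,18],[34,8],[42,0]]
[[1,8],[3,0],[5,19],[8,0],[12,7],[16,18],[23,10],[28,1],[29,8],[33,18],[34,8],[42,0]]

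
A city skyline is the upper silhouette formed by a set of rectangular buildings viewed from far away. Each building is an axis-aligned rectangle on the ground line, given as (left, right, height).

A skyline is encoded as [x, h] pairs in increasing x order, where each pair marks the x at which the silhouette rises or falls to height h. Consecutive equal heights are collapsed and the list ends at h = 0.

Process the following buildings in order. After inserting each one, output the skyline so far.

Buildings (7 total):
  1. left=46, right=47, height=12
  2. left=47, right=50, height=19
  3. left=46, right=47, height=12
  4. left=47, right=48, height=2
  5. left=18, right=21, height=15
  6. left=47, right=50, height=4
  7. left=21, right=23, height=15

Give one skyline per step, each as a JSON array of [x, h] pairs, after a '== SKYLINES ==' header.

== SKYLINES ==
[[46,12],[47,0]]
[[46,12],[47,19],[50,0]]
[[46,12],[47,19],[50,0]]
[[46,12],[47,19],[50,0]]
[[18,15],[21,0],[46,12],[47,19],[50,0]]
[[18,15],[21,0],[46,12],[47,19],[50,0]]
[[18,15],[23,0],[46,12],[47,19],[50,0]]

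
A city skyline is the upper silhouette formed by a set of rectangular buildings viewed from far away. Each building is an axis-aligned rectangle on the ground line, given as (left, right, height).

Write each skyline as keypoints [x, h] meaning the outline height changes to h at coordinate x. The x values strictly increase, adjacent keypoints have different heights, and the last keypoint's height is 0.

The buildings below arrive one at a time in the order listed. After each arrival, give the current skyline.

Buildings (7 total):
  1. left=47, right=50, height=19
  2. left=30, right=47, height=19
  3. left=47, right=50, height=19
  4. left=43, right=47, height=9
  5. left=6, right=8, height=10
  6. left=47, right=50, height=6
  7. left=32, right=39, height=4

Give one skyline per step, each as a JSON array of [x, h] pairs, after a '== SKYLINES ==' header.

== SKYLINES ==
[[47,19],[50,0]]
[[30,19],[50,0]]
[[30,19],[50,0]]
[[30,19],[50,0]]
[[6,10],[8,0],[30,19],[50,0]]
[[6,10],[8,0],[30,19],[50,0]]
[[6,10],[8,0],[30,19],[50,0]]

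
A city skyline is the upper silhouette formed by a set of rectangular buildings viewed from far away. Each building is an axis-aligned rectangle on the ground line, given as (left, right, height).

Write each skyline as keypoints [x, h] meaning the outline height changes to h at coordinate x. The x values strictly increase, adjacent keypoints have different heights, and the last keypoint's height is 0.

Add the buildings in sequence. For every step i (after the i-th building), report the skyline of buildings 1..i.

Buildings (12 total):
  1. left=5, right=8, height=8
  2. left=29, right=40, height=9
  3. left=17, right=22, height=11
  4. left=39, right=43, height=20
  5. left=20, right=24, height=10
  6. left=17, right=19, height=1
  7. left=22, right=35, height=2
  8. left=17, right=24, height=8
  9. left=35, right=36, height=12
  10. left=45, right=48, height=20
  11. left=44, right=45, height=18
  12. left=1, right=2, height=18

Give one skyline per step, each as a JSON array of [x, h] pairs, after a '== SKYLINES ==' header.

== SKYLINES ==
[[5,8],[8,0]]
[[5,8],[8,0],[29,9],[40,0]]
[[5,8],[8,0],[17,11],[22,0],[29,9],[40,0]]
[[5,8],[8,0],[17,11],[22,0],[29,9],[39,20],[43,0]]
[[5,8],[8,0],[17,11],[22,10],[24,0],[29,9],[39,20],[43,0]]
[[5,8],[8,0],[17,11],[22,10],[24,0],[29,9],[39,20],[43,0]]
[[5,8],[8,0],[17,11],[22,10],[24,2],[29,9],[39,20],[43,0]]
[[5,8],[8,0],[17,11],[22,10],[24,2],[29,9],[39,20],[43,0]]
[[5,8],[8,0],[17,11],[22,10],[24,2],[29,9],[35,12],[36,9],[39,20],[43,0]]
[[5,8],[8,0],[17,11],[22,10],[24,2],[29,9],[35,12],[36,9],[39,20],[43,0],[45,20],[48,0]]
[[5,8],[8,0],[17,11],[22,10],[24,2],[29,9],[35,12],[36,9],[39,20],[43,0],[44,18],[45,20],[48,0]]
[[1,18],[2,0],[5,8],[8,0],[17,11],[22,10],[24,2],[29,9],[35,12],[36,9],[39,20],[43,0],[44,18],[45,20],[48,0]]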